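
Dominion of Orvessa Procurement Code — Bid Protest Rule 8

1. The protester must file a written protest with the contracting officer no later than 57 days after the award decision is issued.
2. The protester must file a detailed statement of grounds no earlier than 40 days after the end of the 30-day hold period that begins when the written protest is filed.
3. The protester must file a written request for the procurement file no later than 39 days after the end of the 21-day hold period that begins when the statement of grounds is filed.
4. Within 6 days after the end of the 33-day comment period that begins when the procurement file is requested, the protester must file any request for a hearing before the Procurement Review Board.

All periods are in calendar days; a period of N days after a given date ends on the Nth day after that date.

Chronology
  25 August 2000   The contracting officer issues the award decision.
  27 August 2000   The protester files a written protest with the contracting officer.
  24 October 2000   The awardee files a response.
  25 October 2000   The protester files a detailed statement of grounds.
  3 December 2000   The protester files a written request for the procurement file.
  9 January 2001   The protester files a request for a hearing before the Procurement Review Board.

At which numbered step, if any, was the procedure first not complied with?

(1) due by 25 August 2000 + 57 days = 21 October 2000; 27 August 2000 is within that limit.
(2) permitted from 26 September 2000 + 40 days = 5 November 2000 onward; acted on 25 October 2000, 11 days prematurely.

Step 2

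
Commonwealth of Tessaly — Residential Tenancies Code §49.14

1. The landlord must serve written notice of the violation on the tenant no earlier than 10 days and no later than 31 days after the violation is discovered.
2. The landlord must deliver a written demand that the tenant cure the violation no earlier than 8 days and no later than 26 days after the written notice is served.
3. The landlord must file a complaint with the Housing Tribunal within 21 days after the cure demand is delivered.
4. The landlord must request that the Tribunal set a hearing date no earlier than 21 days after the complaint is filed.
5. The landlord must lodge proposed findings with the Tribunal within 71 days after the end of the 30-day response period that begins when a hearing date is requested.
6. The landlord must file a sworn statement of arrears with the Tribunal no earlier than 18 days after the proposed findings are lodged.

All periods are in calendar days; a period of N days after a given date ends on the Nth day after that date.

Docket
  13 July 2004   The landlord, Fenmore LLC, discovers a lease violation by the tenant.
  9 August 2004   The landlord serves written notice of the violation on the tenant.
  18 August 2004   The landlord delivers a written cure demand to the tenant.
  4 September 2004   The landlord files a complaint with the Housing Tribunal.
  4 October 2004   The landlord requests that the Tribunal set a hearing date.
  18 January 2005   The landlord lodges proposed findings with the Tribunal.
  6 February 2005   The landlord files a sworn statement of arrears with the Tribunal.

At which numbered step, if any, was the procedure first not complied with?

Step 1 — 10 and 31 days from 13 July 2004 (when the violation is discovered) are 23 July 2004 and 13 August 2004 respectively; 9 August 2004 falls inside that range.
Step 2 — 8 and 26 days from 9 August 2004 (when the written notice is served) are 17 August 2004 and 4 September 2004 respectively; 18 August 2004 falls inside that range.
Step 3 — counting 21 days from 18 August 2004 (when the cure demand is delivered) gives a deadline of 8 September 2004; completed 4 September 2004, before the deadline.
Step 4 — must wait 21 days from 4 September 2004 (when the complaint is filed), so not before 25 September 2004; done 4 October 2004, after the minimum wait.
Step 5 — counting 71 days from 3 November 2004 (end of the 30-day response period, which began when a hearing date is requested on 4 October 2004) gives a deadline of 13 January 2005; 18 January 2005 misses that deadline by 5 days.

Step 5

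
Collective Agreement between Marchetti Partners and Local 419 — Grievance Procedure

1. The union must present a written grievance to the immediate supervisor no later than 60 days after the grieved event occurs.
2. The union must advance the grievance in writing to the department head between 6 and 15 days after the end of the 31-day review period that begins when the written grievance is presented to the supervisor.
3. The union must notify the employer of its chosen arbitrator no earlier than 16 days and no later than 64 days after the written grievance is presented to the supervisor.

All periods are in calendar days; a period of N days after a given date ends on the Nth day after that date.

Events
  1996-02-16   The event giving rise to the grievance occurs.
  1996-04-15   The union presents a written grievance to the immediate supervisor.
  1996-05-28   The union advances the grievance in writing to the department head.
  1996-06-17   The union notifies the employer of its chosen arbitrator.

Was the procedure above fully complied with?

(1) due by 1996-02-16 + 60 days = 1996-04-16; done 1996-04-15 — timely.
(2) the permitted window runs from 1996-05-16 + 6 = 1996-05-22 to 1996-05-16 + 15 = 1996-05-31; done 1996-05-28, which is between those dates.
(3) the permitted window runs from 1996-04-15 + 16 = 1996-05-01 to 1996-04-15 + 64 = 1996-06-18; done 1996-06-17 — within the window.

Yes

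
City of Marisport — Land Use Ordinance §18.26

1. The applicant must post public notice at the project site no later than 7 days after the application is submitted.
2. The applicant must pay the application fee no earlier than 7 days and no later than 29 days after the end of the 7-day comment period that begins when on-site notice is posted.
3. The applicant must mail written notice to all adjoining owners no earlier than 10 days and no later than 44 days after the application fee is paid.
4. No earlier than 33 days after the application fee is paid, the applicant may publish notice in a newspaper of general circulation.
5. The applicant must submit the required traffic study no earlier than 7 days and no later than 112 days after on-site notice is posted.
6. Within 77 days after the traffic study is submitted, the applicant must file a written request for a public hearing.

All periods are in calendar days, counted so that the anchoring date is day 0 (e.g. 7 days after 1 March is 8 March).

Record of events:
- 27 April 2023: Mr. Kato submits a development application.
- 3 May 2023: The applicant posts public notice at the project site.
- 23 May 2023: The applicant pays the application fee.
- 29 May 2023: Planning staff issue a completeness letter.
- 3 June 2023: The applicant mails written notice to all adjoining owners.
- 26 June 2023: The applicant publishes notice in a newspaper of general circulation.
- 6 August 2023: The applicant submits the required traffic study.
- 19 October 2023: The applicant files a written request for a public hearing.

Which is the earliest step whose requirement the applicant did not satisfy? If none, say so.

(1) due by 27 April 2023 + 7 days = 4 May 2023; done 3 May 2023 — timely.
(2) the permitted window runs from 10 May 2023 + 7 = 17 May 2023 to 10 May 2023 + 29 = 8 June 2023; done 23 May 2023, which is between those dates.
(3) the permitted window runs from 23 May 2023 + 10 = 2 June 2023 to 23 May 2023 + 44 = 6 July 2023; done 3 June 2023 — within the window.
(4) permitted from 23 May 2023 + 33 days = 25 June 2023 onward; done 26 June 2023 — permitted.
(5) the permitted window runs from 3 May 2023 + 7 = 10 May 2023 to 3 May 2023 + 112 = 23 August 2023; done 6 August 2023 — within the window.
(6) due by 6 August 2023 + 77 days = 22 October 2023; 19 October 2023 is within that limit.

None — every step was satisfied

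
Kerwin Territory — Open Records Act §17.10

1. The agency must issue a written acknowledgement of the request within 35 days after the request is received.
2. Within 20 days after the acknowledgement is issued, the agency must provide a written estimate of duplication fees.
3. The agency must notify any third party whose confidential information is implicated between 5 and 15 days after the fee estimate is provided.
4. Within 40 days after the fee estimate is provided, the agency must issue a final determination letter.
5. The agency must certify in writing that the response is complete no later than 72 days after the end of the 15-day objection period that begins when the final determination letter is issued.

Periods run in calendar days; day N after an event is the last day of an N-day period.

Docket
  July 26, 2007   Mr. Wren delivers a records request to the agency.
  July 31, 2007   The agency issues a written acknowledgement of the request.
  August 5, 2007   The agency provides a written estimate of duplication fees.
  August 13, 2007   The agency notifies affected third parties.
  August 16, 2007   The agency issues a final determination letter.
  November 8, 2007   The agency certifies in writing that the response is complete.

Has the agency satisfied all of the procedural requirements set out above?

(1) due by July 26, 2007 + 35 days = August 30, 2007; completed July 31, 2007, before the deadline.
(2) due by July 31, 2007 + 20 days = August 20, 2007; August 5, 2007 is within that limit.
(3) the permitted window runs from August 5, 2007 + 5 = August 10, 2007 to August 5, 2007 + 15 = August 20, 2007; done August 13, 2007, which is between those dates.
(4) due by August 5, 2007 + 40 days = September 14, 2007; August 16, 2007 is within that limit.
(5) due by August 31, 2007 + 72 days = November 11, 2007; November 8, 2007 is within that limit.

Yes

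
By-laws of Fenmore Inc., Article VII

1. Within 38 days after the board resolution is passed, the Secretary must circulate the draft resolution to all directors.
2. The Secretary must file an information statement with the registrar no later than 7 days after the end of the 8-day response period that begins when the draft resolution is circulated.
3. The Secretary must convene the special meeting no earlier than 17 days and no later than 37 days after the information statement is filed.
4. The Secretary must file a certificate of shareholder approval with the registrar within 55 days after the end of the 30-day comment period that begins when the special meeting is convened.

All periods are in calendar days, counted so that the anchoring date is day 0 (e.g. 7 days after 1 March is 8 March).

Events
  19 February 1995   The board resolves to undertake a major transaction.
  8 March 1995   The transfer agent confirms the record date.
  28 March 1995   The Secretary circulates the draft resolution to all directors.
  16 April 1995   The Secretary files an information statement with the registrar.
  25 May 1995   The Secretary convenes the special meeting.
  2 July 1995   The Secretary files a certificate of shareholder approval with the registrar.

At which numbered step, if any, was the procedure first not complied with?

Step 1 — counting 38 days from 19 February 1995 (when the board resolution is passed) gives a deadline of 29 March 1995; 28 March 1995 is within that limit.
Step 2 — counting 7 days from 5 April 1995 (end of the 8-day response period, which began when the draft resolution is circulated on 28 March 1995) gives a deadline of 12 April 1995; not done until 16 April 1995, 4 days after the deadline.

Step 2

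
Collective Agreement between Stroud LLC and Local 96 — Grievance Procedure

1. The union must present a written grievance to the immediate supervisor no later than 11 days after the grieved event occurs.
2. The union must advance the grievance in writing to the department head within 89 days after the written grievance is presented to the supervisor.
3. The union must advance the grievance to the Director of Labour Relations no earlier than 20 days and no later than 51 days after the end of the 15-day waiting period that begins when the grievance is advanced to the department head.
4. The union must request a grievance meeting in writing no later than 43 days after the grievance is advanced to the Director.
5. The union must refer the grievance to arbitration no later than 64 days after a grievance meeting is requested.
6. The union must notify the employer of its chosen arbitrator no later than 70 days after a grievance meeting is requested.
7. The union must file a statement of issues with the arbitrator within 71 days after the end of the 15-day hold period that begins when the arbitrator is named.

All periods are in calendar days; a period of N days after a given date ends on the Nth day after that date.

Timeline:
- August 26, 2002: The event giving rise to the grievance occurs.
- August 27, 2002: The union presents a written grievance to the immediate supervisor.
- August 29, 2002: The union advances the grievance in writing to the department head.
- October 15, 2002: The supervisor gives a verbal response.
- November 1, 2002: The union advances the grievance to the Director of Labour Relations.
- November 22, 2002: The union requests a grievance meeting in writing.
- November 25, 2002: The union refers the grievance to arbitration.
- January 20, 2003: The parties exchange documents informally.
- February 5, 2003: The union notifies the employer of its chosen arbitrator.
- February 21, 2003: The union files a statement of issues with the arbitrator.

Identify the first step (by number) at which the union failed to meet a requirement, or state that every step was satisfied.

Step 6

Step 1: 11 days after August 26, 2002 (when the grieved event occurs) is September 6, 2002; completed August 27, 2002, before the deadline.
Step 2: 89 days after August 27, 2002 (when the written grievance is presented to the supervisor) is November 24, 2002; August 29, 2002 is within that limit.
Step 3: the window is 20–51 days after September 13, 2002 (end of the 15-day waiting period, which began when the grievance is advanced to the department head on August 29, 2002), so October 3, 2002 through November 3, 2002; November 1, 2002 falls inside that range.
Step 4: 43 days after November 1, 2002 (when the grievance is advanced to the Director) is December 14, 2002; done November 22, 2002 — timely.
Step 5: 64 days after November 22, 2002 (when a grievance meeting is requested) is January 25, 2003; completed November 25, 2002, before the deadline.
Step 6: 70 days after November 22, 2002 (when a grievance meeting is requested) is January 31, 2003; February 5, 2003 misses that deadline by 5 days.
That is the first point of non-compliance.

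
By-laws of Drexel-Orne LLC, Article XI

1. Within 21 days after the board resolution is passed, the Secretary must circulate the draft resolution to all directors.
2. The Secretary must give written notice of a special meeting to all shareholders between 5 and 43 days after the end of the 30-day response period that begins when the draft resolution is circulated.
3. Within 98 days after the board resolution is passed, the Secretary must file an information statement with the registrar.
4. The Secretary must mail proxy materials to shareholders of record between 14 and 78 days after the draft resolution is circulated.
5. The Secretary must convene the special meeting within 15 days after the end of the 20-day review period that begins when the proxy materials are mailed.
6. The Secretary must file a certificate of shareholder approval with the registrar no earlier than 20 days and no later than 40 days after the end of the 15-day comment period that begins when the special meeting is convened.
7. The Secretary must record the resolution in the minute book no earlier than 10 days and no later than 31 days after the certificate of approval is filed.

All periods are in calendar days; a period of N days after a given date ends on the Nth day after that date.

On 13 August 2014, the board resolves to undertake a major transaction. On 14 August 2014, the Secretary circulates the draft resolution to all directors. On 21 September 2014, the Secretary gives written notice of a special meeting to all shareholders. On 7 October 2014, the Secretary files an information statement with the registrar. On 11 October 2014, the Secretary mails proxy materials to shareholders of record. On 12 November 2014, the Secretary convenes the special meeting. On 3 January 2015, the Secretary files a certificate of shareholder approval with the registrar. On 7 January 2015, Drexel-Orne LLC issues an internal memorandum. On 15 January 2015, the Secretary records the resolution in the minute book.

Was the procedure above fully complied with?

Yes

(1) due by 13 August 2014 + 21 days = 3 September 2014; done 14 August 2014 — timely.
(2) the permitted window runs from 13 September 2014 + 5 = 18 September 2014 to 13 September 2014 + 43 = 26 October 2014; 21 September 2014 falls inside that range.
(3) due by 13 August 2014 + 98 days = 19 November 2014; 7 October 2014 is within that limit.
(4) the permitted window runs from 14 August 2014 + 14 = 28 August 2014 to 14 August 2014 + 78 = 31 October 2014; done 11 October 2014, which is between those dates.
(5) due by 31 October 2014 + 15 days = 15 November 2014; done 12 November 2014 — timely.
(6) the permitted window runs from 27 November 2014 + 20 = 17 December 2014 to 27 November 2014 + 40 = 6 January 2015; done 3 January 2015 — within the window.
(7) the permitted window runs from 3 January 2015 + 10 = 13 January 2015 to 3 January 2015 + 31 = 3 February 2015; done 15 January 2015 — within the window.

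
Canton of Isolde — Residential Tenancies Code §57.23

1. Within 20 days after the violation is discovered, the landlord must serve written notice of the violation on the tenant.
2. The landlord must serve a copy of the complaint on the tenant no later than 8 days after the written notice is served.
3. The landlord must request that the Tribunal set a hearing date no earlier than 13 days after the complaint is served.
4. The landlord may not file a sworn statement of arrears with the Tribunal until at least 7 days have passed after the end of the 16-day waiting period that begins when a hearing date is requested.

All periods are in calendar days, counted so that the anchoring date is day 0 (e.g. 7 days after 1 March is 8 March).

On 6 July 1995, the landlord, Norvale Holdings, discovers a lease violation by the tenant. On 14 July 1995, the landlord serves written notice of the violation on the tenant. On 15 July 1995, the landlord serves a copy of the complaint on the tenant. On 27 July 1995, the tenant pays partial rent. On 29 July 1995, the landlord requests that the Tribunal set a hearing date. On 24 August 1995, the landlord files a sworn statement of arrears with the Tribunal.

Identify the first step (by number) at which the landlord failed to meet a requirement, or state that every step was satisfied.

Step 1 — counting 20 days from 6 July 1995 (when the violation is discovered) gives a deadline of 26 July 1995; 14 July 1995 is within that limit.
Step 2 — counting 8 days from 14 July 1995 (when the written notice is served) gives a deadline of 22 July 1995; done 15 July 1995 — timely.
Step 3 — must wait 13 days from 15 July 1995 (when the complaint is served), so not before 28 July 1995; 29 July 1995 is on or after that date.
Step 4 — must wait 7 days from 14 August 1995 (end of the 16-day waiting period, which began when a hearing date is requested on 29 July 1995), so not before 21 August 1995; done 24 August 1995, after the minimum wait.

None — every step was satisfied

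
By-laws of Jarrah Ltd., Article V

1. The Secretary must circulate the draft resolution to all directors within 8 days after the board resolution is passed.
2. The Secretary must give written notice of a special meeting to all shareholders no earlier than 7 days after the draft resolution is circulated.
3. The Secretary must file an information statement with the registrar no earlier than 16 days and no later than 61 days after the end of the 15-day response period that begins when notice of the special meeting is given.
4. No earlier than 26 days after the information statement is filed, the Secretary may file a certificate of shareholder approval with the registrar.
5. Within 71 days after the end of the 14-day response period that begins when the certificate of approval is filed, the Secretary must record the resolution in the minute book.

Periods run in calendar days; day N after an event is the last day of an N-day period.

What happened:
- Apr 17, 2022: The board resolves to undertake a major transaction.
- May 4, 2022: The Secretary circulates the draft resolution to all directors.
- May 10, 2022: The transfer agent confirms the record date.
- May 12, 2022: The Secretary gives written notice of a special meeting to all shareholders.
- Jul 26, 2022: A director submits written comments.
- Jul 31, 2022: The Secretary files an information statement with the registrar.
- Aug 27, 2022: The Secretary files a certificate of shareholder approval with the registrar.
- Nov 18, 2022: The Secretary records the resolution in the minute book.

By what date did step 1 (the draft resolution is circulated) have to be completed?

Apr 25, 2022

Step 1 runs from Apr 17, 2022, when the board resolution is passed. 8 days after Apr 17, 2022 is Apr 25, 2022.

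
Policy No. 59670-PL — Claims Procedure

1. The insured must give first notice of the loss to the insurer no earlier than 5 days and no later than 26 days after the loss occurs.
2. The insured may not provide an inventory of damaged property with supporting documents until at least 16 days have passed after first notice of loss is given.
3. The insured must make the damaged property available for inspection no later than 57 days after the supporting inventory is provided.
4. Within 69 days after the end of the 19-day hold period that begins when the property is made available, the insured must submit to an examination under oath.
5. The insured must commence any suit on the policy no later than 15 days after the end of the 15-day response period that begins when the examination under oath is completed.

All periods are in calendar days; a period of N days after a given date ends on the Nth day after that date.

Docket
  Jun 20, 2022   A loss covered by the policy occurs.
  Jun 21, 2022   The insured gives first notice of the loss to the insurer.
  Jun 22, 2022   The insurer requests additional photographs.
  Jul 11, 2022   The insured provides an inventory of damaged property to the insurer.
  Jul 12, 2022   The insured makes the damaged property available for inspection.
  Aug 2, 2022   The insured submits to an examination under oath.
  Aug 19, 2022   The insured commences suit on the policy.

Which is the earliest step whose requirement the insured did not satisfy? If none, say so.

Step 1 — 5 and 26 days from Jun 20, 2022 (when the loss occurs) are Jun 25, 2022 and Jul 16, 2022 respectively; Jun 21, 2022 is 4 days too early.

Step 1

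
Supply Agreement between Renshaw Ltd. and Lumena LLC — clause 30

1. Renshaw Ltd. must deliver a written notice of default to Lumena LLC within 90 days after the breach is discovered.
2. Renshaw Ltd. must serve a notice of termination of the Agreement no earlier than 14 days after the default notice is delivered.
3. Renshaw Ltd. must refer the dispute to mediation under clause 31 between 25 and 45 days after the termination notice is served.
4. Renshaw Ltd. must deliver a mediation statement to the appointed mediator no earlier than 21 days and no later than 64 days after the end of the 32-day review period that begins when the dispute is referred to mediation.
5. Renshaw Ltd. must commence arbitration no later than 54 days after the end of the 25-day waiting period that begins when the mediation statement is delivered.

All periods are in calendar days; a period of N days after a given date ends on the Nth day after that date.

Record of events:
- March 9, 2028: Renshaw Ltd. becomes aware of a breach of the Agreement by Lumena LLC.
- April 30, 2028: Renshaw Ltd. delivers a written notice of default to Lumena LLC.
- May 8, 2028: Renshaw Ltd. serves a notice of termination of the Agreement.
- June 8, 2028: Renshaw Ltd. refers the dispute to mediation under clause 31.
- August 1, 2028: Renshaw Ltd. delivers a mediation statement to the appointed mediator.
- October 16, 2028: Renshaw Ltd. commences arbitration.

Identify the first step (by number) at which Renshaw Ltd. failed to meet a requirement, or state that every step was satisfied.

(1) due by March 9, 2028 + 90 days = June 7, 2028; completed April 30, 2028, before the deadline.
(2) permitted from April 30, 2028 + 14 days = May 14, 2028 onward; May 8, 2028 is 6 days before the earliest permitted date.
The analysis stops there.

Step 2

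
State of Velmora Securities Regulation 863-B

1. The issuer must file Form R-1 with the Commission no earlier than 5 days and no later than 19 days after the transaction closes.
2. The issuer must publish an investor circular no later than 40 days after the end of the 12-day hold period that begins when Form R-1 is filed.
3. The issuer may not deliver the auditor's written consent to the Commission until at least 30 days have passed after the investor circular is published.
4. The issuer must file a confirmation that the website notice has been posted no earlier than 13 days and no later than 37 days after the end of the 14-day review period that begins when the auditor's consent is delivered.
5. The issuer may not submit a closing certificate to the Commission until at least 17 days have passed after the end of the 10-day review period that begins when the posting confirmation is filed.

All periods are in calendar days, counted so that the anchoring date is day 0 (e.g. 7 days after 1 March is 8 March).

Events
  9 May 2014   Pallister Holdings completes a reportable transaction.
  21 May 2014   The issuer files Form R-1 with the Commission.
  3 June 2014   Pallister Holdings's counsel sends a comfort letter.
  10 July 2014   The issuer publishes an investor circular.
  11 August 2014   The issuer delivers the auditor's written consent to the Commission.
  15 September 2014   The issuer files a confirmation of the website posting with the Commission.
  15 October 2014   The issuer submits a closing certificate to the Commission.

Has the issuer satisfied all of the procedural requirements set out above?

Yes

Step 1 — 5 and 19 days from 9 May 2014 (when the transaction closes) are 14 May 2014 and 28 May 2014 respectively; done 21 May 2014 — within the window.
Step 2 — counting 40 days from 2 June 2014 (end of the 12-day hold period, which began when Form R-1 is filed on 21 May 2014) gives a deadline of 12 July 2014; 10 July 2014 is within that limit.
Step 3 — must wait 30 days from 10 July 2014 (when the investor circular is published), so not before 9 August 2014; 11 August 2014 is on or after that date.
Step 4 — 13 and 37 days from 25 August 2014 (end of the 14-day review period, which began when the auditor's consent is delivered on 11 August 2014) are 7 September 2014 and 1 October 2014 respectively; done 15 September 2014, which is between those dates.
Step 5 — must wait 17 days from 25 September 2014 (end of the 10-day review period, which began when the posting confirmation is filed on 15 September 2014), so not before 12 October 2014; 15 October 2014 is on or after that date.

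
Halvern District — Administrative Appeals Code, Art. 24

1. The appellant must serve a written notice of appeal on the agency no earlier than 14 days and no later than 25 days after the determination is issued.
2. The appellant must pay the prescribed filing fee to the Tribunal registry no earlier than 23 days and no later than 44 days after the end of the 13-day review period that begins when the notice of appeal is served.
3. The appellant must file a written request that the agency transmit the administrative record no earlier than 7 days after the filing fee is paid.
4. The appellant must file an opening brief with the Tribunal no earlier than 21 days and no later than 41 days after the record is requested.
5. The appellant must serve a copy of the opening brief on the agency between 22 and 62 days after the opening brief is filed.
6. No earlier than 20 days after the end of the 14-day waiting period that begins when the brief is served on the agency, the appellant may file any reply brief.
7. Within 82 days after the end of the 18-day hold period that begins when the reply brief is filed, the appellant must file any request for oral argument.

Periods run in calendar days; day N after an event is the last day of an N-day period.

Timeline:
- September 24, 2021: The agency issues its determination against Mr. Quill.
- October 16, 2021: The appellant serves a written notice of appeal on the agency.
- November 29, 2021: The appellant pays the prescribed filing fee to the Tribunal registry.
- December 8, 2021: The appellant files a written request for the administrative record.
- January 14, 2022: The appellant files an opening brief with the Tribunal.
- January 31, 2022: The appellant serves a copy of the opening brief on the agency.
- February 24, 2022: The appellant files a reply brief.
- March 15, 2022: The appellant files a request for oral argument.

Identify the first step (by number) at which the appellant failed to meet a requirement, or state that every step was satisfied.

Step 5

Step 1 — 14 and 25 days from September 24, 2021 (when the determination is issued) are October 8, 2021 and October 19, 2021 respectively; October 16, 2021 falls inside that range.
Step 2 — 23 and 44 days from October 29, 2021 (end of the 13-day review period, which began when the notice of appeal is served on October 16, 2021) are November 21, 2021 and December 12, 2021 respectively; November 29, 2021 falls inside that range.
Step 3 — must wait 7 days from November 29, 2021 (when the filing fee is paid), so not before December 6, 2021; done December 8, 2021, after the minimum wait.
Step 4 — 21 and 41 days from December 8, 2021 (when the record is requested) are December 29, 2021 and January 18, 2022 respectively; January 14, 2022 falls inside that range.
Step 5 — 22 and 62 days from January 14, 2022 (when the opening brief is filed) are February 5, 2022 and March 17, 2022 respectively; done January 31, 2022 — 5 days before the window opened.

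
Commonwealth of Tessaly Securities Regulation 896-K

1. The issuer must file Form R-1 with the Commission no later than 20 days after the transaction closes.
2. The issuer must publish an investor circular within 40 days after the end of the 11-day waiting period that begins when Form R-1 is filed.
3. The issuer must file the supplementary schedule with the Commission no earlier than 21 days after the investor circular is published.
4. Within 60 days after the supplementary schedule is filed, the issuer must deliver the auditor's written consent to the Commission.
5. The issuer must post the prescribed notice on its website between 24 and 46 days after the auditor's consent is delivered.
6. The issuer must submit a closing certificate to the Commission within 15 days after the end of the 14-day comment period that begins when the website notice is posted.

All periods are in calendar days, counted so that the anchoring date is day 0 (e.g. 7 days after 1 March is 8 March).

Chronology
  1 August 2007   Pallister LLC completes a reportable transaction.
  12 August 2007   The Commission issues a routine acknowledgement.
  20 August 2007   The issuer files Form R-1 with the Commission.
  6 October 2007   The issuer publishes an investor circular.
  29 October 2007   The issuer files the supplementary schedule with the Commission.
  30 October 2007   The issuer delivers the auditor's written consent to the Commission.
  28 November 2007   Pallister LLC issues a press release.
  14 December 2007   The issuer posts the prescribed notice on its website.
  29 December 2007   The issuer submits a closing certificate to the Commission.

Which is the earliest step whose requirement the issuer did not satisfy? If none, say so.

None — every step was satisfied

Step 1: 20 days after 1 August 2007 (when the transaction closes) is 21 August 2007; 20 August 2007 is within that limit.
Step 2: 40 days after 31 August 2007 (end of the 11-day waiting period, which began when Form R-1 is filed on 20 August 2007) is 10 October 2007; done 6 October 2007 — timely.
Step 3: the earliest permitted date is 21 days after 6 October 2007 (when the investor circular is published), i.e. 27 October 2007; done 29 October 2007, after the minimum wait.
Step 4: 60 days after 29 October 2007 (when the supplementary schedule is filed) is 28 December 2007; completed 30 October 2007, before the deadline.
Step 5: the window is 24–46 days after 30 October 2007 (when the auditor's consent is delivered), so 23 November 2007 through 15 December 2007; 14 December 2007 falls inside that range.
Step 6: 15 days after 28 December 2007 (end of the 14-day comment period, which began when the website notice is posted on 14 December 2007) is 12 January 2008; done 29 December 2007 — timely.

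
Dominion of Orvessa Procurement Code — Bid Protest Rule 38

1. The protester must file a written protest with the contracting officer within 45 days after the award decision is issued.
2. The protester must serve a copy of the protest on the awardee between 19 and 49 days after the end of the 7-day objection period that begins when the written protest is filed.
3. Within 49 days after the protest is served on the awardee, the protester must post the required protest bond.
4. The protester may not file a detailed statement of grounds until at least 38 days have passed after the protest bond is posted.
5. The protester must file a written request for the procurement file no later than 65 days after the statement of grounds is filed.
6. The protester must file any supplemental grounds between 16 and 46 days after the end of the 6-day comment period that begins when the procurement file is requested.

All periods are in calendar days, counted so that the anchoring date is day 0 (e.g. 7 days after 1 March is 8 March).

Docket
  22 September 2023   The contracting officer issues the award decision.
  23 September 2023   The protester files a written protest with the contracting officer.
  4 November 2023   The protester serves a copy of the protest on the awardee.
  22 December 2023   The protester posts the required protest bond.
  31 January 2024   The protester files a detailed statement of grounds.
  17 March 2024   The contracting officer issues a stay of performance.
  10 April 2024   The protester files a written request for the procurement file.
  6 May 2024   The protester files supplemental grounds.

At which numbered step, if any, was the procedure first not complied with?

(1) due by 22 September 2023 + 45 days = 6 November 2023; done 23 September 2023 — timely.
(2) the permitted window runs from 30 September 2023 + 19 = 19 October 2023 to 30 September 2023 + 49 = 18 November 2023; 4 November 2023 falls inside that range.
(3) due by 4 November 2023 + 49 days = 23 December 2023; completed 22 December 2023, before the deadline.
(4) permitted from 22 December 2023 + 38 days = 29 January 2024 onward; done 31 January 2024 — permitted.
(5) due by 31 January 2024 + 65 days = 5 April 2024; not done until 10 April 2024, 5 days after the deadline.
The procedure was therefore not followed at step 5.

Step 5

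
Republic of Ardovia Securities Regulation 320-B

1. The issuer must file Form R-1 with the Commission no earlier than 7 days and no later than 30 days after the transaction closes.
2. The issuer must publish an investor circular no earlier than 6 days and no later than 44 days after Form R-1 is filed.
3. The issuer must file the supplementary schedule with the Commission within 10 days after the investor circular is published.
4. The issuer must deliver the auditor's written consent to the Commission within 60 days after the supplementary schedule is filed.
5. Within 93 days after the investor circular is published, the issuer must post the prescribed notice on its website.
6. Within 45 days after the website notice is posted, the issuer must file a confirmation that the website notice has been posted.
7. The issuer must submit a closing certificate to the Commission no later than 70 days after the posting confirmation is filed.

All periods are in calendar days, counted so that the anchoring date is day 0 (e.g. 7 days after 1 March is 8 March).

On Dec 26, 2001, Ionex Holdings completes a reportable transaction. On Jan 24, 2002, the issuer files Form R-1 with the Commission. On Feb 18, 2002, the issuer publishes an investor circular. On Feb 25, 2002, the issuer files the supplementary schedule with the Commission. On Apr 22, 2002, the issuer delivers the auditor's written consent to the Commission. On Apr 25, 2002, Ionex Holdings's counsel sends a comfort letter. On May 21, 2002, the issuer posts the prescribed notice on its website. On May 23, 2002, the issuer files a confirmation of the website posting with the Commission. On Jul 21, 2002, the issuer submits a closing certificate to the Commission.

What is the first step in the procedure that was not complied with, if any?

(1) the permitted window runs from Dec 26, 2001 + 7 = Jan 2, 2002 to Dec 26, 2001 + 30 = Jan 25, 2002; done Jan 24, 2002, which is between those dates.
(2) the permitted window runs from Jan 24, 2002 + 6 = Jan 30, 2002 to Jan 24, 2002 + 44 = Mar 9, 2002; done Feb 18, 2002 — within the window.
(3) due by Feb 18, 2002 + 10 days = Feb 28, 2002; completed Feb 25, 2002, before the deadline.
(4) due by Feb 25, 2002 + 60 days = Apr 26, 2002; completed Apr 22, 2002, before the deadline.
(5) due by Feb 18, 2002 + 93 days = May 22, 2002; May 21, 2002 is within that limit.
(6) due by May 21, 2002 + 45 days = Jul 5, 2002; May 23, 2002 is within that limit.
(7) due by May 23, 2002 + 70 days = Aug 1, 2002; done Jul 21, 2002 — timely.

None — every step was satisfied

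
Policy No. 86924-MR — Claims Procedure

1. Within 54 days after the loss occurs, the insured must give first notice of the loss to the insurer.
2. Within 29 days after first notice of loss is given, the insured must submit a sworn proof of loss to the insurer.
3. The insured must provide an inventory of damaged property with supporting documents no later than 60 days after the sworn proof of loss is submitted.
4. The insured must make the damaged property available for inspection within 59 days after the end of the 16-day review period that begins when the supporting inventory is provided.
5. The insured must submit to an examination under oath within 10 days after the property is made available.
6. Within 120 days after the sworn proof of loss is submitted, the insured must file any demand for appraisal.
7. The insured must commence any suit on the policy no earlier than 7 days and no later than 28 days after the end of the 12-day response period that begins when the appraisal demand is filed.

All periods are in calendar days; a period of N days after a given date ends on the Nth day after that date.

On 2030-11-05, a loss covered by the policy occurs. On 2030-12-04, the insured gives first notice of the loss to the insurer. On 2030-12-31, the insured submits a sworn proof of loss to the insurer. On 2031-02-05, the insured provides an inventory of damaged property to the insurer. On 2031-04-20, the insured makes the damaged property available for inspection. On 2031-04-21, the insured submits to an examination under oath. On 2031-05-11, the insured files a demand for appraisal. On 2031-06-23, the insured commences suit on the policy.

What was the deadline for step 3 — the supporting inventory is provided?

Step 3 runs from 2030-12-31, when the sworn proof of loss is submitted. 60 days after 2030-12-31 is 2031-03-01.

2031-03-01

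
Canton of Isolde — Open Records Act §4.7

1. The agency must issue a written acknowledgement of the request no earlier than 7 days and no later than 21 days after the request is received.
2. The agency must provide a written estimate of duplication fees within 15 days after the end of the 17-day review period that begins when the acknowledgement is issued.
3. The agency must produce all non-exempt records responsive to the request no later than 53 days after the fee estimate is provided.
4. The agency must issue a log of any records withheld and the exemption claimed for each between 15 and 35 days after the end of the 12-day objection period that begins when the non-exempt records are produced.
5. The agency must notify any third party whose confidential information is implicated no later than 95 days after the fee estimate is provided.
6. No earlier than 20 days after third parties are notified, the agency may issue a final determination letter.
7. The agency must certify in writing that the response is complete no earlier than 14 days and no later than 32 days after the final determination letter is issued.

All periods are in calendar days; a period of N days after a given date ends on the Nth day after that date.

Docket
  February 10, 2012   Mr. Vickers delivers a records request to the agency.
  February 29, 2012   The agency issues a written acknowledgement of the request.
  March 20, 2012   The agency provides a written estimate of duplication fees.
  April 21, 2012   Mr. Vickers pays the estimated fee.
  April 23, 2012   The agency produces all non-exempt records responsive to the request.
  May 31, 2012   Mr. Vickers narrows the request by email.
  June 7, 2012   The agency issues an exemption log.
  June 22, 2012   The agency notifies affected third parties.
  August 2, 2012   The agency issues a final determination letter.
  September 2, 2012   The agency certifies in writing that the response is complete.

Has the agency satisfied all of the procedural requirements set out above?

Yes

Step 1 — 7 and 21 days from February 10, 2012 (when the request is received) are February 17, 2012 and March 2, 2012 respectively; done February 29, 2012 — within the window.
Step 2 — counting 15 days from March 17, 2012 (end of the 17-day review period, which began when the acknowledgement is issued on February 29, 2012) gives a deadline of April 1, 2012; done March 20, 2012 — timely.
Step 3 — counting 53 days from March 20, 2012 (when the fee estimate is provided) gives a deadline of May 12, 2012; completed April 23, 2012, before the deadline.
Step 4 — 15 and 35 days from May 5, 2012 (end of the 12-day objection period, which began when the non-exempt records are produced on April 23, 2012) are May 20, 2012 and June 9, 2012 respectively; done June 7, 2012, which is between those dates.
Step 5 — counting 95 days from March 20, 2012 (when the fee estimate is provided) gives a deadline of June 23, 2012; completed June 22, 2012, before the deadline.
Step 6 — must wait 20 days from June 22, 2012 (when third parties are notified), so not before July 12, 2012; done August 2, 2012 — permitted.
Step 7 — 14 and 32 days from August 2, 2012 (when the final determination letter is issued) are August 16, 2012 and September 3, 2012 respectively; done September 2, 2012 — within the window.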